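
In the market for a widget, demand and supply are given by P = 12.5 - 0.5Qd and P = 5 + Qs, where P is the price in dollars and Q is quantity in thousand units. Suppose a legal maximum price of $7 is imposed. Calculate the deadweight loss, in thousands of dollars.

6.75

Rearranging demand gives Qd = 25 - 2P; rearranging supply gives Qs = P - 5. Equilibrium: 25 - 2P = P - 5, so 30 = 3P and P* = 10, Q* = 5.
Since 7 < 10, the ceiling is binding.
At P = 7: Qd = 25 - 2·7 = 11 and Qs = 7 - 5 = 2.
Quantity traded falls to 2. At Q = 2 the demand price is (25 - 2)/2 = 11.5 and the supply price is 5 + 2 = 7.
Deadweight loss = ½ · (11.5 - 7) · (5 - 2) = ½ · 4.5 · 3 = 6.75.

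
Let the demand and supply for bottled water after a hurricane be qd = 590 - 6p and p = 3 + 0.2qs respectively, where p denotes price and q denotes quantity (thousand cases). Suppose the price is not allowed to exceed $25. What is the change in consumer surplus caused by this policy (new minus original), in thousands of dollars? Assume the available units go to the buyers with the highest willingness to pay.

1425

Rearranging supply gives qs = 5p - 15. In a free market, 590 - 6p = 5p - 15 gives the equilibrium p* = 55, q* = 260.
The ceiling of 25 is below the equilibrium price 55, so it binds.
At p = 25: qd = 590 - 6·25 = 440 and qs = 5·25 - 15 = 110.
Consumer surplus without the control is ½ · (295/3 - 55) · 260 = 16900/3.
With the ceiling, 110 units are sold at 25 (assume they go to the highest-value buyers). The demand price at q = 110 is 80, so CS = ½ · [(295/3 - 25) + (80 - 25)] · 110 = 21175/3.
Change in consumer surplus = 21175/3 - 16900/3 = 1425.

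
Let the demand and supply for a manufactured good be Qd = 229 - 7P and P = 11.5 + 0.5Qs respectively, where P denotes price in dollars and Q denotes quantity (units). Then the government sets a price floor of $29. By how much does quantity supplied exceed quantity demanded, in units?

Rearranging supply gives Qs = 2P - 23. Equilibrium: 229 - 7P = 2P - 23, so 252 = 9P and P* = 28, Q* = 33.
Because the floor (29) lies above the market-clearing price, it is binding.
At P = 29: Qd = 229 - 7·29 = 26 and Qs = 2·29 - 23 = 35.
Surplus = Qs - Qd = 35 - 26 = 9.

9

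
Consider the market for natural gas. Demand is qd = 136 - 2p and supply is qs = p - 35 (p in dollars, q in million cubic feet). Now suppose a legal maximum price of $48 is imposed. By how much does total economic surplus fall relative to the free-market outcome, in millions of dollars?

60.75

Setting quantity demanded equal to quantity supplied, 136 - 2p = p - 35, gives p* = 57 and q* = 22.
The ceiling of 48 is below the equilibrium price 57, so it binds.
At p = 48: qd = 136 - 2·48 = 40 and qs = 48 - 35 = 13.
Quantity traded falls to 13. At q = 13 the demand price is (136 - 13)/2 = 61.5 and the supply price is 35 + 13 = 48.
Deadweight loss = ½ · (61.5 - 48) · (22 - 13) = ½ · 13.5 · 9 = 60.75.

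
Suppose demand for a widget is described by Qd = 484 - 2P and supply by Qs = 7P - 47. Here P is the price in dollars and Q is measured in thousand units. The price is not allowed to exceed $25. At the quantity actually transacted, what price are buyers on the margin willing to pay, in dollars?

In a free market, 484 - 2P = 7P - 47 gives the equilibrium P* = 59, Q* = 366.
Since 25 < 59, the ceiling is binding.
At P = 25: Qd = 484 - 2·25 = 434 and Qs = 7·25 - 47 = 128.
Only 128 units reach the market. On the demand curve, the marginal buyer's willingness to pay at Q = 128 is (484 - 128)/2 = 178.

178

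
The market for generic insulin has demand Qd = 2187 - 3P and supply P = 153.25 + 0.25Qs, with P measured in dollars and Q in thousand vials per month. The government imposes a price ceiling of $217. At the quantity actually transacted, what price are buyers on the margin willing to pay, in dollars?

Rearranging supply gives Qs = 4P - 613. Setting quantity demanded equal to quantity supplied, 2187 - 3P = 4P - 613, gives P* = 400 and Q* = 987.
The ceiling of 217 is below the equilibrium price 400, so it binds.
At P = 217: Qd = 2187 - 3·217 = 1536 and Qs = 4·217 - 613 = 255.
Only 255 units reach the market. On the demand curve, the marginal buyer's willingness to pay at Q = 255 is (2187 - 255)/3 = 644.

644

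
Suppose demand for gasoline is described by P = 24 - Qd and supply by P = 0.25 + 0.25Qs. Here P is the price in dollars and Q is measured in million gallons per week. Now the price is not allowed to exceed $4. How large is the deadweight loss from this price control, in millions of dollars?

Rearranging demand gives Qd = 24 - P; rearranging supply gives Qs = 4P - 1. In a free market, 24 - P = 4P - 1 gives the equilibrium P* = 5, Q* = 19.
The ceiling of 4 is below the equilibrium price 5, so it binds.
At P = 4: Qd = 24 - 4 = 20 and Qs = 4·4 - 1 = 15.
Quantity traded falls to 15. At Q = 15 the demand price is 24 - 15 = 9 and the supply price is (1 + 15)/4 = 4.
Deadweight loss = ½ · (9 - 4) · (19 - 15) = ½ · 5 · 4 = 10.

10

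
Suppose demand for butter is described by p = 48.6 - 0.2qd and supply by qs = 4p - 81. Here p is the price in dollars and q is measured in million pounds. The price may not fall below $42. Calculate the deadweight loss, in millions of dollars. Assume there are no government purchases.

Rearranging demand gives qd = 243 - 5p. Without the control the market clears where 243 - 5p = 4p - 81, i.e. p* = 36 and q* = 63.
The floor of 42 is above the equilibrium price 36, so it binds.
At p = 42: qd = 243 - 5·42 = 33 and qs = 4·42 - 81 = 87.
Quantity traded falls to 33. At q = 33 the demand price is (243 - 33)/5 = 42 and the supply price is (81 + 33)/4 = 28.5.
Deadweight loss = ½ · (42 - 28.5) · (63 - 33) = ½ · 13.5 · 30 = 202.5.

202.5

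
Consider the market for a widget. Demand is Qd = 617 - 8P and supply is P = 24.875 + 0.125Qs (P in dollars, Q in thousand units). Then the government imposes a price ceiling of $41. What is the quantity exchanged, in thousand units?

129

Rearranging supply gives Qs = 8P - 199. Equilibrium: 617 - 8P = 8P - 199, so 816 = 16P and P* = 51, Q* = 209.
The ceiling of 41 is below the equilibrium price 51, so it binds.
At P = 41: Qd = 617 - 8·41 = 289 and Qs = 8·41 - 199 = 129.
The quantity actually transacted is the short side, supply: 129.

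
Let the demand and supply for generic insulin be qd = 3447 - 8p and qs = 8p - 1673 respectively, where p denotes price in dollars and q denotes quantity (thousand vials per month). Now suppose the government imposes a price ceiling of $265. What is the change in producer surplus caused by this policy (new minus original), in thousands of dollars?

In a free market, 3447 - 8p = 8p - 1673 gives the equilibrium p* = 320, q* = 887.
The ceiling of 265 is below the equilibrium price 320, so it binds.
At p = 265: qd = 3447 - 8·265 = 1327 and qs = 8·265 - 1673 = 447.
Producer surplus without the control is ½ · (320 - 209.125) · 887 = 49173.0625.
With the ceiling, producers sell 447 units at 265, so PS = ½ · (265 - 209.125) · 447 = 12488.0625.
Change in producer surplus = 12488.0625 - 49173.0625 = -36685.

-36685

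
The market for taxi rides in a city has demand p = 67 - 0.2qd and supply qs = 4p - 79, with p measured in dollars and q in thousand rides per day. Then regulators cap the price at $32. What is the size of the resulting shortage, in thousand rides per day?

Rearranging demand gives qd = 335 - 5p. Setting quantity demanded equal to quantity supplied, 335 - 5p = 4p - 79, gives p* = 46 and q* = 105.
The ceiling of 32 is below the equilibrium price 46, so it binds.
At p = 32: qd = 335 - 5·32 = 175 and qs = 4·32 - 79 = 49.
Shortage = qd - qs = 175 - 49 = 126.

126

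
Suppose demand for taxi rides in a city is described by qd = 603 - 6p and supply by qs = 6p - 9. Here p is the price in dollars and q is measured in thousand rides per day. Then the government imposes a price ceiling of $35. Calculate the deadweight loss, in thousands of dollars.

1536

Equilibrium: 603 - 6p = 6p - 9, so 612 = 12p and p* = 51, q* = 297.
Since 35 < 51, the ceiling is binding.
At p = 35: qd = 603 - 6·35 = 393 and qs = 6·35 - 9 = 201.
Quantity traded falls to 201. At q = 201 the demand price is (603 - 201)/6 = 67 and the supply price is (9 + 201)/6 = 35.
Deadweight loss = ½ · (67 - 35) · (297 - 201) = ½ · 32 · 96 = 1536.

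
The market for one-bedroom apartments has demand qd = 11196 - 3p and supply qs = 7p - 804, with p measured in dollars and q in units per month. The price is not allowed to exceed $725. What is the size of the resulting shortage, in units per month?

In a free market, 11196 - 3p = 7p - 804 gives the equilibrium p* = 1200, q* = 7596.
Because the ceiling (725) lies below the market-clearing price, it is binding.
At p = 725: qd = 11196 - 3·725 = 9021 and qs = 7·725 - 804 = 4271.
Shortage = qd - qs = 9021 - 4271 = 4750.

4750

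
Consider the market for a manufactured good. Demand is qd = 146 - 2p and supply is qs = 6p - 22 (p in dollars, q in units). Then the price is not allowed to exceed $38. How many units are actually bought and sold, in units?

Without the control the market clears where 146 - 2p = 6p - 22, i.e. p* = 21 and q* = 104.
Since 38 is above p* = 21, the ceiling does not bind and the free-market outcome prevails.

104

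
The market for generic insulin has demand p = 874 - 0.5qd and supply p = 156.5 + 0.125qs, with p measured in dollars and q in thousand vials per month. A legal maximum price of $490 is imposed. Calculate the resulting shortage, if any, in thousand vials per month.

0

Rearranging demand gives qd = 1748 - 2p; rearranging supply gives qs = 8p - 1252. Setting quantity demanded equal to quantity supplied, 1748 - 2p = 8p - 1252, gives p* = 300 and q* = 1148.
Since 490 is above p* = 300, the ceiling does not bind and the free-market outcome prevails.
Since the control does not bind, there is no shortage.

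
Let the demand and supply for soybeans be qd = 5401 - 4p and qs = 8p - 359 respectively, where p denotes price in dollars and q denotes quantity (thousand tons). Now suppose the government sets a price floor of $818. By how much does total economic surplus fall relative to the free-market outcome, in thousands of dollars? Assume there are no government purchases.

342732

Setting quantity demanded equal to quantity supplied, 5401 - 4p = 8p - 359, gives p* = 480 and q* = 3481.
The floor of 818 is above the equilibrium price 480, so it binds.
At p = 818: qd = 5401 - 4·818 = 2129 and qs = 8·818 - 359 = 6185.
Quantity traded falls to 2129. At q = 2129 the demand price is (5401 - 2129)/4 = 818 and the supply price is (359 + 2129)/8 = 311.
Deadweight loss = ½ · (818 - 311) · (3481 - 2129) = ½ · 507 · 1352 = 342732.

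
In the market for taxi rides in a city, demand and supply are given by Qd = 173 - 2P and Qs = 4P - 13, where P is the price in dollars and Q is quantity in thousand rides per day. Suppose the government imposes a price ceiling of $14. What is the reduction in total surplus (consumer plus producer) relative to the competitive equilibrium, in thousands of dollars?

Equilibrium: 173 - 2P = 4P - 13, so 186 = 6P and P* = 31, Q* = 111.
Because the ceiling (14) lies below the market-clearing price, it is binding.
At P = 14: Qd = 173 - 2·14 = 145 and Qs = 4·14 - 13 = 43.
Quantity traded falls to 43. At Q = 43 the demand price is (173 - 43)/2 = 65 and the supply price is (13 + 43)/4 = 14.
Deadweight loss = ½ · (65 - 14) · (111 - 43) = ½ · 51 · 68 = 1734.

1734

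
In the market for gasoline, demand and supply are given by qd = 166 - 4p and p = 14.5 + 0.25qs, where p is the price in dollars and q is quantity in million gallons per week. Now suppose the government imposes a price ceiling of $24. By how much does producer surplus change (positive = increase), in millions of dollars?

Rearranging supply gives qs = 4p - 58. In a free market, 166 - 4p = 4p - 58 gives the equilibrium p* = 28, q* = 54.
Because the ceiling (24) lies below the market-clearing price, it is binding.
At p = 24: qd = 166 - 4·24 = 70 and qs = 4·24 - 58 = 38.
Producer surplus without the control is ½ · (28 - 14.5) · 54 = 364.5.
With the ceiling, producers sell 38 units at 24, so PS = ½ · (24 - 14.5) · 38 = 180.5.
Change in producer surplus = 180.5 - 364.5 = -184.

-184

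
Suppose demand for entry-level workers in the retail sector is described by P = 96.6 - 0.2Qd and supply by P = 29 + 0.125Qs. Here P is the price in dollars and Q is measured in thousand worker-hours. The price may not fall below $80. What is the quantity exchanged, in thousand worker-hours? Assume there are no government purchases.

Rearranging demand gives Qd = 483 - 5P; rearranging supply gives Qs = 8P - 232. Without the control the market clears where 483 - 5P = 8P - 232, i.e. P* = 55 and Q* = 208.
Since 80 > 55, the floor is binding.
At P = 80: Qd = 483 - 5·80 = 83 and Qs = 8·80 - 232 = 408.
The quantity actually transacted is the short side, demand: 83.

83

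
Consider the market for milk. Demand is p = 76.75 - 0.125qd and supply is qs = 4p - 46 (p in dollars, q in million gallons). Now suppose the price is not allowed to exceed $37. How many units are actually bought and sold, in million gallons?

Rearranging demand gives qd = 614 - 8p. In a free market, 614 - 8p = 4p - 46 gives the equilibrium p* = 55, q* = 174.
Since 37 < 55, the ceiling is binding.
At p = 37: qd = 614 - 8·37 = 318 and qs = 4·37 - 46 = 102.
The quantity actually transacted is the short side, supply: 102.

102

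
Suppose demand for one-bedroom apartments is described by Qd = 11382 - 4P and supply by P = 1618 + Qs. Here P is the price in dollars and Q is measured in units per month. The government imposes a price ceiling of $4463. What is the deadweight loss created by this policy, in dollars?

Rearranging supply gives Qs = P - 1618. In a free market, 11382 - 4P = P - 1618 gives the equilibrium P* = 2600, Q* = 982.
The ceiling of 4463 is above the equilibrium price 2600, so it is not binding; the market clears at P* = 2600, Q* = 982.
Since the control does not bind, no trades are prevented and deadweight loss is zero.

0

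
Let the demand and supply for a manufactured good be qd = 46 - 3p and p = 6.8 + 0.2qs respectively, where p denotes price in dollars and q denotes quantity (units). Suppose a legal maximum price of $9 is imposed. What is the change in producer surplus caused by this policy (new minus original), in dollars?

-13.5

Rearranging supply gives qs = 5p - 34. Setting quantity demanded equal to quantity supplied, 46 - 3p = 5p - 34, gives p* = 10 and q* = 16.
Since 9 < 10, the ceiling is binding.
At p = 9: qd = 46 - 3·9 = 19 and qs = 5·9 - 34 = 11.
Producer surplus without the control is ½ · (10 - 6.8) · 16 = 25.6.
With the ceiling, producers sell 11 units at 9, so PS = ½ · (9 - 6.8) · 11 = 12.1.
Change in producer surplus = 12.1 - 25.6 = -13.5.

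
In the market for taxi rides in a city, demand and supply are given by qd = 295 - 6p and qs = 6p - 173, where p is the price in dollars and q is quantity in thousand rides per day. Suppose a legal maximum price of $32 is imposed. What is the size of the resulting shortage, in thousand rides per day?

84

Equilibrium: 295 - 6p = 6p - 173, so 468 = 12p and p* = 39, q* = 61.
Because the ceiling (32) lies below the market-clearing price, it is binding.
At p = 32: qd = 295 - 6·32 = 103 and qs = 6·32 - 173 = 19.
Shortage = qd - qs = 103 - 19 = 84.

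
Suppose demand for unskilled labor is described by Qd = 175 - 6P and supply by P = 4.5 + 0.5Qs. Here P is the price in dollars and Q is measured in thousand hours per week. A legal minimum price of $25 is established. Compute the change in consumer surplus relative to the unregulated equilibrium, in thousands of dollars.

-62

Rearranging supply gives Qs = 2P - 9. In a free market, 175 - 6P = 2P - 9 gives the equilibrium P* = 23, Q* = 37.
The floor of 25 is above the equilibrium price 23, so it binds.
At P = 25: Qd = 175 - 6·25 = 25 and Qs = 2·25 - 9 = 41.
Consumer surplus without the control is ½ · (175/6 - 23) · 37 = 1369/12.
With the floor, consumers buy 25 units at 25, so CS = ½ · (175/6 - 25) · 25 = 625/12.
Change in consumer surplus = 625/12 - 1369/12 = -62.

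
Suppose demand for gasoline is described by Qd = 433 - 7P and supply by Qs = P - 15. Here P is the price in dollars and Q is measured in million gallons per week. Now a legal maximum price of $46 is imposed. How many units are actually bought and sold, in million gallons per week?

31

Equilibrium: 433 - 7P = P - 15, so 448 = 8P and P* = 56, Q* = 41.
Because the ceiling (46) lies below the market-clearing price, it is binding.
At P = 46: Qd = 433 - 7·46 = 111 and Qs = 46 - 15 = 31.
The quantity actually transacted is the short side, supply: 31.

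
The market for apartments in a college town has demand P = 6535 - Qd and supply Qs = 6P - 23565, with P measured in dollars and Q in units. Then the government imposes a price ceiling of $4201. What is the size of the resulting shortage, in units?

Rearranging demand gives Qd = 6535 - P. In a free market, 6535 - P = 6P - 23565 gives the equilibrium P* = 4300, Q* = 2235.
The ceiling of 4201 is below the equilibrium price 4300, so it binds.
At P = 4201: Qd = 6535 - 4201 = 2334 and Qs = 6·4201 - 23565 = 1641.
Shortage = Qd - Qs = 2334 - 1641 = 693.

693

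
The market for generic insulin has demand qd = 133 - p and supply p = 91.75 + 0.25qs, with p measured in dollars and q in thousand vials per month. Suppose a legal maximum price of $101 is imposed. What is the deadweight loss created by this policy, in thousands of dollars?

0

Rearranging supply gives qs = 4p - 367. Without the control the market clears where 133 - p = 4p - 367, i.e. p* = 100 and q* = 33.
The ceiling of 101 is above the equilibrium price 100, so it is not binding; the market clears at p* = 100, q* = 33.
Since the control does not bind, no trades are prevented and deadweight loss is zero.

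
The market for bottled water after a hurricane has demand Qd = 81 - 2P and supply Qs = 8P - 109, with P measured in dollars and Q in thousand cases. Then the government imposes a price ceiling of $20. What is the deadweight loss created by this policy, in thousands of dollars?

Setting quantity demanded equal to quantity supplied, 81 - 2P = 8P - 109, gives P* = 19 and Q* = 43.
Since 20 is above P* = 19, the ceiling does not bind and the free-market outcome prevails.
Since the control does not bind, no trades are prevented and deadweight loss is zero.

0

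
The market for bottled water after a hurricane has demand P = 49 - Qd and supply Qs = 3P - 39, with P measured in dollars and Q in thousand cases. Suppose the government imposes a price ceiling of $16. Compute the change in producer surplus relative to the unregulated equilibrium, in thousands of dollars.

Rearranging demand gives Qd = 49 - P. In a free market, 49 - P = 3P - 39 gives the equilibrium P* = 22, Q* = 27.
Since 16 < 22, the ceiling is binding.
At P = 16: Qd = 49 - 16 = 33 and Qs = 3·16 - 39 = 9.
Producer surplus without the control is ½ · (22 - 13) · 27 = 121.5.
With the ceiling, producers sell 9 units at 16, so PS = ½ · (16 - 13) · 9 = 13.5.
Change in producer surplus = 13.5 - 121.5 = -108.

-108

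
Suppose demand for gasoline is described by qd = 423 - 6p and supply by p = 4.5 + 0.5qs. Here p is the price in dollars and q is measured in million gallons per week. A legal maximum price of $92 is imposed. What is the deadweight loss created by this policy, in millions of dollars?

0

Rearranging supply gives qs = 2p - 9. Equilibrium: 423 - 6p = 2p - 9, so 432 = 8p and p* = 54, q* = 99.
The ceiling of 92 is above the equilibrium price 54, so it is not binding; the market clears at p* = 54, q* = 99.
Since the control does not bind, no trades are prevented and deadweight loss is zero.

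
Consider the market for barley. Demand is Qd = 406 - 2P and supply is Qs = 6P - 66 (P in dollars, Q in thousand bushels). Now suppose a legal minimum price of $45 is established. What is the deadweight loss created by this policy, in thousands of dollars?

In a free market, 406 - 2P = 6P - 66 gives the equilibrium P* = 59, Q* = 288.
The floor of 45 is below the equilibrium price 59, so it is not binding; the market clears at P* = 59, Q* = 288.
Since the control does not bind, no trades are prevented and deadweight loss is zero.

0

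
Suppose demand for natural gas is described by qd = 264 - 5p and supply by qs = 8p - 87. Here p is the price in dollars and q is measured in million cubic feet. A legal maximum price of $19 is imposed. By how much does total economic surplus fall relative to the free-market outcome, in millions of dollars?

665.6

Without the control the market clears where 264 - 5p = 8p - 87, i.e. p* = 27 and q* = 129.
The ceiling of 19 is below the equilibrium price 27, so it binds.
At p = 19: qd = 264 - 5·19 = 169 and qs = 8·19 - 87 = 65.
Quantity traded falls to 65. At q = 65 the demand price is (264 - 65)/5 = 39.8 and the supply price is (87 + 65)/8 = 19.
Deadweight loss = ½ · (39.8 - 19) · (129 - 65) = ½ · 20.8 · 64 = 665.6.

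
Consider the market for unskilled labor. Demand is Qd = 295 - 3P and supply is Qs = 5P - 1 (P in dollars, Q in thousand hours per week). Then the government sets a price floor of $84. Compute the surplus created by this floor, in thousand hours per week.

Equilibrium: 295 - 3P = 5P - 1, so 296 = 8P and P* = 37, Q* = 184.
Because the floor (84) lies above the market-clearing price, it is binding.
At P = 84: Qd = 295 - 3·84 = 43 and Qs = 5·84 - 1 = 419.
Surplus = Qs - Qd = 419 - 43 = 376.

376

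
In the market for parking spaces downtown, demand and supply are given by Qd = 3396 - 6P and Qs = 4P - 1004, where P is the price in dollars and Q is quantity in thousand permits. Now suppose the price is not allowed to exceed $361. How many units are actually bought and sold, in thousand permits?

Setting quantity demanded equal to quantity supplied, 3396 - 6P = 4P - 1004, gives P* = 440 and Q* = 756.
The ceiling of 361 is below the equilibrium price 440, so it binds.
At P = 361: Qd = 3396 - 6·361 = 1230 and Qs = 4·361 - 1004 = 440.
The quantity actually transacted is the short side, supply: 440.

440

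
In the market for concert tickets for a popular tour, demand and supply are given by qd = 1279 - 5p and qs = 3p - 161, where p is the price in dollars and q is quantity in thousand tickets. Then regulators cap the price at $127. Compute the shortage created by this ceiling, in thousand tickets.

424

In a free market, 1279 - 5p = 3p - 161 gives the equilibrium p* = 180, q* = 379.
Since 127 < 180, the ceiling is binding.
At p = 127: qd = 1279 - 5·127 = 644 and qs = 3·127 - 161 = 220.
Shortage = qd - qs = 644 - 220 = 424.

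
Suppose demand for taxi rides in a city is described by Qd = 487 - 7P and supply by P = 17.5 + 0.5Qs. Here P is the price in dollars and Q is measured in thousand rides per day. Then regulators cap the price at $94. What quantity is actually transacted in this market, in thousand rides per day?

81

Rearranging supply gives Qs = 2P - 35. Equilibrium: 487 - 7P = 2P - 35, so 522 = 9P and P* = 58, Q* = 81.
Since 94 is above P* = 58, the ceiling does not bind and the free-market outcome prevails.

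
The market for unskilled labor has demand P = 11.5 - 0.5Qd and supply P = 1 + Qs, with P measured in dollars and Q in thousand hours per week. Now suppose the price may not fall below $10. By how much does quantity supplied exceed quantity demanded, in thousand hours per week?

Rearranging demand gives Qd = 23 - 2P; rearranging supply gives Qs = P - 1. Setting quantity demanded equal to quantity supplied, 23 - 2P = P - 1, gives P* = 8 and Q* = 7.
Since 10 > 8, the floor is binding.
At P = 10: Qd = 23 - 2·10 = 3 and Qs = 10 - 1 = 9.
Surplus = Qs - Qd = 9 - 3 = 6.

6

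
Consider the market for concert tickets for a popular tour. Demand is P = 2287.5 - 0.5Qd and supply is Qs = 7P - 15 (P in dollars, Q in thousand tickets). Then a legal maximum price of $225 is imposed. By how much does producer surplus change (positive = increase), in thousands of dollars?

-728887.5

Rearranging demand gives Qd = 4575 - 2P. In a free market, 4575 - 2P = 7P - 15 gives the equilibrium P* = 510, Q* = 3555.
Since 225 < 510, the ceiling is binding.
At P = 225: Qd = 4575 - 2·225 = 4125 and Qs = 7·225 - 15 = 1560.
Producer surplus without the control is ½ · (510 - 15/7) · 3555 = 12638025/14.
With the ceiling, producers sell 1560 units at 225, so PS = ½ · (225 - 15/7) · 1560 = 1216800/7.
Change in producer surplus = 1216800/7 - 12638025/14 = -728887.5.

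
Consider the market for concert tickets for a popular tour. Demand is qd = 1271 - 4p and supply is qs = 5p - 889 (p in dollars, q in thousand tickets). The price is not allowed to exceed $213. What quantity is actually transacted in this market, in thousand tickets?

In a free market, 1271 - 4p = 5p - 889 gives the equilibrium p* = 240, q* = 311.
Since 213 < 240, the ceiling is binding.
At p = 213: qd = 1271 - 4·213 = 419 and qs = 5·213 - 889 = 176.
The quantity actually transacted is the short side, supply: 176.

176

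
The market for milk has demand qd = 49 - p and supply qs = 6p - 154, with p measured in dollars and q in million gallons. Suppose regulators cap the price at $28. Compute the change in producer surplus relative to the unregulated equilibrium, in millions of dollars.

-17

In a free market, 49 - p = 6p - 154 gives the equilibrium p* = 29, q* = 20.
Since 28 < 29, the ceiling is binding.
At p = 28: qd = 49 - 28 = 21 and qs = 6·28 - 154 = 14.
Producer surplus without the control is ½ · (29 - 77/3) · 20 = 100/3.
With the ceiling, producers sell 14 units at 28, so PS = ½ · (28 - 77/3) · 14 = 49/3.
Change in producer surplus = 49/3 - 100/3 = -17.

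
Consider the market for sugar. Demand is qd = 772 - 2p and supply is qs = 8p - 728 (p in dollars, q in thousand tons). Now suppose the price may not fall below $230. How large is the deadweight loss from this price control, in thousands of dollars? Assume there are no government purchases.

8000

Equilibrium: 772 - 2p = 8p - 728, so 1500 = 10p and p* = 150, q* = 472.
Since 230 > 150, the floor is binding.
At p = 230: qd = 772 - 2·230 = 312 and qs = 8·230 - 728 = 1112.
Quantity traded falls to 312. At q = 312 the demand price is (772 - 312)/2 = 230 and the supply price is (728 + 312)/8 = 130.
Deadweight loss = ½ · (230 - 130) · (472 - 312) = ½ · 100 · 160 = 8000.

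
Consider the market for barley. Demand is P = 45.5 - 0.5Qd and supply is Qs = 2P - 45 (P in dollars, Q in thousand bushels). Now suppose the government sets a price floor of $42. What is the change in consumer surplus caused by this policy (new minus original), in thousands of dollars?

-120

Rearranging demand gives Qd = 91 - 2P. Equilibrium: 91 - 2P = 2P - 45, so 136 = 4P and P* = 34, Q* = 23.
Because the floor (42) lies above the market-clearing price, it is binding.
At P = 42: Qd = 91 - 2·42 = 7 and Qs = 2·42 - 45 = 39.
Consumer surplus without the control is ½ · (45.5 - 34) · 23 = 132.25.
With the floor, consumers buy 7 units at 42, so CS = ½ · (45.5 - 42) · 7 = 12.25.
Change in consumer surplus = 12.25 - 132.25 = -120.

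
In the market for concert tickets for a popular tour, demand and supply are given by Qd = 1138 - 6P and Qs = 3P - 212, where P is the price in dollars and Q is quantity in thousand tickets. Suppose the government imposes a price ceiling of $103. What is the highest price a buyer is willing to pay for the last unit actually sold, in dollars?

In a free market, 1138 - 6P = 3P - 212 gives the equilibrium P* = 150, Q* = 238.
Since 103 < 150, the ceiling is binding.
At P = 103: Qd = 1138 - 6·103 = 520 and Qs = 3·103 - 212 = 97.
Only 97 units reach the market. On the demand curve, the marginal buyer's willingness to pay at Q = 97 is (1138 - 97)/6 = 173.5.

173.5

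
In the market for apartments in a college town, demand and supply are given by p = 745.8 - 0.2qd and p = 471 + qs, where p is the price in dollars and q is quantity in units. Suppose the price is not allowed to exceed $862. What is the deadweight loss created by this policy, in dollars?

Rearranging demand gives qd = 3729 - 5p; rearranging supply gives qs = p - 471. Equilibrium: 3729 - 5p = p - 471, so 4200 = 6p and p* = 700, q* = 229.
Since 862 is above p* = 700, the ceiling does not bind and the free-market outcome prevails.
Since the control does not bind, no trades are prevented and deadweight loss is zero.

0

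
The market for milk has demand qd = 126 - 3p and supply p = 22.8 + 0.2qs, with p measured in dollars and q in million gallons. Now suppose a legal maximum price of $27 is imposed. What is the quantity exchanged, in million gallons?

21

Rearranging supply gives qs = 5p - 114. In a free market, 126 - 3p = 5p - 114 gives the equilibrium p* = 30, q* = 36.
Since 27 < 30, the ceiling is binding.
At p = 27: qd = 126 - 3·27 = 45 and qs = 5·27 - 114 = 21.
The quantity actually transacted is the short side, supply: 21.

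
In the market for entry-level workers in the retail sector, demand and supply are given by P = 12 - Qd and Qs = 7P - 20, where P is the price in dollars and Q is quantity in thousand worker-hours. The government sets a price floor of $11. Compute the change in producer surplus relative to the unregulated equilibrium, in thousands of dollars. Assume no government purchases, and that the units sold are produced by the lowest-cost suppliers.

3.5

Rearranging demand gives Qd = 12 - P. In a free market, 12 - P = 7P - 20 gives the equilibrium P* = 4, Q* = 8.
The floor of 11 is above the equilibrium price 4, so it binds.
At P = 11: Qd = 12 - 11 = 1 and Qs = 7·11 - 20 = 57.
Producer surplus without the control is ½ · (4 - 20/7) · 8 = 32/7.
With the floor, 1 units are sold at 11. The supply price at Q = 1 is 3, so PS = ½ · [(11 - 20/7) + (11 - 3)] · 1 = 113/14.
Change in producer surplus = 113/14 - 32/7 = 3.5.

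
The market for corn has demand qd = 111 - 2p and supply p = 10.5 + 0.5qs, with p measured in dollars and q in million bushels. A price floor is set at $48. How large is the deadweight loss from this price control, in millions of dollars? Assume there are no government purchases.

Rearranging supply gives qs = 2p - 21. Setting quantity demanded equal to quantity supplied, 111 - 2p = 2p - 21, gives p* = 33 and q* = 45.
Because the floor (48) lies above the market-clearing price, it is binding.
At p = 48: qd = 111 - 2·48 = 15 and qs = 2·48 - 21 = 75.
Quantity traded falls to 15. At q = 15 the demand price is (111 - 15)/2 = 48 and the supply price is (21 + 15)/2 = 18.
Deadweight loss = ½ · (48 - 18) · (45 - 15) = ½ · 30 · 30 = 450.

450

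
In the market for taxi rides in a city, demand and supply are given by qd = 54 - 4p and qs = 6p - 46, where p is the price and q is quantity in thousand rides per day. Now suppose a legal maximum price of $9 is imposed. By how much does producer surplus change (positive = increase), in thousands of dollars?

In a free market, 54 - 4p = 6p - 46 gives the equilibrium p* = 10, q* = 14.
Because the ceiling (9) lies below the market-clearing price, it is binding.
At p = 9: qd = 54 - 4·9 = 18 and qs = 6·9 - 46 = 8.
Producer surplus without the control is ½ · (10 - 23/3) · 14 = 49/3.
With the ceiling, producers sell 8 units at 9, so PS = ½ · (9 - 23/3) · 8 = 16/3.
Change in producer surplus = 16/3 - 49/3 = -11.

-11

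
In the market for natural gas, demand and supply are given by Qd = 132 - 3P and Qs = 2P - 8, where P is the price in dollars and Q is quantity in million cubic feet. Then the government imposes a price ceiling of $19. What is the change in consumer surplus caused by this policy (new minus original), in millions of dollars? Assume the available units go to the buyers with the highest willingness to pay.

Setting quantity demanded equal to quantity supplied, 132 - 3P = 2P - 8, gives P* = 28 and Q* = 48.
Because the ceiling (19) lies below the market-clearing price, it is binding.
At P = 19: Qd = 132 - 3·19 = 75 and Qs = 2·19 - 8 = 30.
Consumer surplus without the control is ½ · (44 - 28) · 48 = 384.
With the ceiling, 30 units are sold at 19 (assume they go to the highest-value buyers). The demand price at Q = 30 is 34, so CS = ½ · [(44 - 19) + (34 - 19)] · 30 = 600.
Change in consumer surplus = 600 - 384 = 216.

216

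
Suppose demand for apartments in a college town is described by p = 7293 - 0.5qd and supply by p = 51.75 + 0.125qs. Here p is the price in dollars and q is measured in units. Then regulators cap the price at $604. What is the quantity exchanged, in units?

4418

Rearranging demand gives qd = 14586 - 2p; rearranging supply gives qs = 8p - 414. Setting quantity demanded equal to quantity supplied, 14586 - 2p = 8p - 414, gives p* = 1500 and q* = 11586.
Since 604 < 1500, the ceiling is binding.
At p = 604: qd = 14586 - 2·604 = 13378 and qs = 8·604 - 414 = 4418.
The quantity actually transacted is the short side, supply: 4418.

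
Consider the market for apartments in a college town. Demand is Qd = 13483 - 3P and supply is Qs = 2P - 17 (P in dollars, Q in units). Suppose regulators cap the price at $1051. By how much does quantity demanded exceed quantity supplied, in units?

Setting quantity demanded equal to quantity supplied, 13483 - 3P = 2P - 17, gives P* = 2700 and Q* = 5383.
The ceiling of 1051 is below the equilibrium price 2700, so it binds.
At P = 1051: Qd = 13483 - 3·1051 = 10330 and Qs = 2·1051 - 17 = 2085.
Shortage = Qd - Qs = 10330 - 2085 = 8245.

8245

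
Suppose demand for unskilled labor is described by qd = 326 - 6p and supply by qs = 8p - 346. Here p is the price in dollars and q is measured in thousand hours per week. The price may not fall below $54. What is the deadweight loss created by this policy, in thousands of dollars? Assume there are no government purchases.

Setting quantity demanded equal to quantity supplied, 326 - 6p = 8p - 346, gives p* = 48 and q* = 38.
The floor of 54 is above the equilibrium price 48, so it binds.
At p = 54: qd = 326 - 6·54 = 2 and qs = 8·54 - 346 = 86.
Quantity traded falls to 2. At q = 2 the demand price is (326 - 2)/6 = 54 and the supply price is (346 + 2)/8 = 43.5.
Deadweight loss = ½ · (54 - 43.5) · (38 - 2) = ½ · 10.5 · 36 = 189.

189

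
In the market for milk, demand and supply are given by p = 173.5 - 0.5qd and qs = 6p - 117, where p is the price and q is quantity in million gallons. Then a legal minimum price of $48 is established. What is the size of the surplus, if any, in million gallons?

0

Rearranging demand gives qd = 347 - 2p. Setting quantity demanded equal to quantity supplied, 347 - 2p = 6p - 117, gives p* = 58 and q* = 231.
Since 48 is below p* = 58, the floor does not bind and the free-market outcome prevails.
Since the control does not bind, there is no surplus.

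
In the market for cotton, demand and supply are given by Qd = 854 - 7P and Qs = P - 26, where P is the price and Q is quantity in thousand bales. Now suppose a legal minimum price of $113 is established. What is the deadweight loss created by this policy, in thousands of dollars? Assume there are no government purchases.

Setting quantity demanded equal to quantity supplied, 854 - 7P = P - 26, gives P* = 110 and Q* = 84.
The floor of 113 is above the equilibrium price 110, so it binds.
At P = 113: Qd = 854 - 7·113 = 63 and Qs = 113 - 26 = 87.
Quantity traded falls to 63. At Q = 63 the demand price is (854 - 63)/7 = 113 and the supply price is 26 + 63 = 89.
Deadweight loss = ½ · (113 - 89) · (84 - 63) = ½ · 24 · 21 = 252.

252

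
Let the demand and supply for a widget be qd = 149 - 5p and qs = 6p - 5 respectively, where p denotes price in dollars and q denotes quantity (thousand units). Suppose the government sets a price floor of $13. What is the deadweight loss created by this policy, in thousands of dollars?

In a free market, 149 - 5p = 6p - 5 gives the equilibrium p* = 14, q* = 79.
The floor of 13 is below the equilibrium price 14, so it is not binding; the market clears at p* = 14, q* = 79.
Since the control does not bind, no trades are prevented and deadweight loss is zero.

0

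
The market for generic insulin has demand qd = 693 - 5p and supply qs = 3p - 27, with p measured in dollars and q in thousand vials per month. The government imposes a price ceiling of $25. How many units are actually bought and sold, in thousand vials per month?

48

Without the control the market clears where 693 - 5p = 3p - 27, i.e. p* = 90 and q* = 243.
Since 25 < 90, the ceiling is binding.
At p = 25: qd = 693 - 5·25 = 568 and qs = 3·25 - 27 = 48.
The quantity actually transacted is the short side, supply: 48.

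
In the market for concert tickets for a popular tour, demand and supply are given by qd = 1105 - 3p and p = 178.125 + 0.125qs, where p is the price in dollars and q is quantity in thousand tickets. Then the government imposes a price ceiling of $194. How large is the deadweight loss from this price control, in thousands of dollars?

Rearranging supply gives qs = 8p - 1425. Without the control the market clears where 1105 - 3p = 8p - 1425, i.e. p* = 230 and q* = 415.
The ceiling of 194 is below the equilibrium price 230, so it binds.
At p = 194: qd = 1105 - 3·194 = 523 and qs = 8·194 - 1425 = 127.
Quantity traded falls to 127. At q = 127 the demand price is (1105 - 127)/3 = 326 and the supply price is (1425 + 127)/8 = 194.
Deadweight loss = ½ · (326 - 194) · (415 - 127) = ½ · 132 · 288 = 19008.

19008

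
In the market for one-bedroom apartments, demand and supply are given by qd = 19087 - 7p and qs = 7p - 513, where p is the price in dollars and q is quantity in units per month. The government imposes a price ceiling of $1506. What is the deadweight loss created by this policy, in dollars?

Setting quantity demanded equal to quantity supplied, 19087 - 7p = 7p - 513, gives p* = 1400 and q* = 9287.
Since 1506 is above p* = 1400, the ceiling does not bind and the free-market outcome prevails.
Since the control does not bind, no trades are prevented and deadweight loss is zero.

0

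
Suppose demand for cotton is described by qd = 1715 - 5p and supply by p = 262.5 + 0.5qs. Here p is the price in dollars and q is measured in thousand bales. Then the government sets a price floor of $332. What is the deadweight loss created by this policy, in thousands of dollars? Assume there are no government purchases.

Rearranging supply gives qs = 2p - 525. In a free market, 1715 - 5p = 2p - 525 gives the equilibrium p* = 320, q* = 115.
Since 332 > 320, the floor is binding.
At p = 332: qd = 1715 - 5·332 = 55 and qs = 2·332 - 525 = 139.
Quantity traded falls to 55. At q = 55 the demand price is (1715 - 55)/5 = 332 and the supply price is (525 + 55)/2 = 290.
Deadweight loss = ½ · (332 - 290) · (115 - 55) = ½ · 42 · 60 = 1260.

1260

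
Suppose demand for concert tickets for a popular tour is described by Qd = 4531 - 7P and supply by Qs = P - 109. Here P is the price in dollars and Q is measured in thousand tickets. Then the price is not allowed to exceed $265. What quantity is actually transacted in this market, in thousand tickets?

Without the control the market clears where 4531 - 7P = P - 109, i.e. P* = 580 and Q* = 471.
Because the ceiling (265) lies below the market-clearing price, it is binding.
At P = 265: Qd = 4531 - 7·265 = 2676 and Qs = 265 - 109 = 156.
The quantity actually transacted is the short side, supply: 156.

156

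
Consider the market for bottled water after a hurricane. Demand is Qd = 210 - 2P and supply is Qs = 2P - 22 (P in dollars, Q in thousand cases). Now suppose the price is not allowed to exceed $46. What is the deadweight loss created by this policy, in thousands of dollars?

288

In a free market, 210 - 2P = 2P - 22 gives the equilibrium P* = 58, Q* = 94.
The ceiling of 46 is below the equilibrium price 58, so it binds.
At P = 46: Qd = 210 - 2·46 = 118 and Qs = 2·46 - 22 = 70.
Quantity traded falls to 70. At Q = 70 the demand price is (210 - 70)/2 = 70 and the supply price is (22 + 70)/2 = 46.
Deadweight loss = ½ · (70 - 46) · (94 - 70) = ½ · 24 · 24 = 288.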